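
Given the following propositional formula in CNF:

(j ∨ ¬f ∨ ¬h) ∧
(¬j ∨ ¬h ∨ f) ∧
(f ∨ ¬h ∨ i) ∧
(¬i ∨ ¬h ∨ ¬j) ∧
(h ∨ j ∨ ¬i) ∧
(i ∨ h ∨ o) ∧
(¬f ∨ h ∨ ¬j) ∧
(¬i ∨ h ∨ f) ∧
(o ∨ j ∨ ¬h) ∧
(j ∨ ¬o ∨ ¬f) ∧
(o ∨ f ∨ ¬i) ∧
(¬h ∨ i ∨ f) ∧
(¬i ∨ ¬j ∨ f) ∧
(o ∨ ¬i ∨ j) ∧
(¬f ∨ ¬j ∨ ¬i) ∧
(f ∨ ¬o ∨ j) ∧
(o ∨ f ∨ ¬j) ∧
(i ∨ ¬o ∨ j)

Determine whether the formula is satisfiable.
Yes

Yes, the formula is satisfiable.

One satisfying assignment is: h=False, f=False, j=True, o=True, i=False

Verification: With this assignment, all 18 clauses evaluate to true.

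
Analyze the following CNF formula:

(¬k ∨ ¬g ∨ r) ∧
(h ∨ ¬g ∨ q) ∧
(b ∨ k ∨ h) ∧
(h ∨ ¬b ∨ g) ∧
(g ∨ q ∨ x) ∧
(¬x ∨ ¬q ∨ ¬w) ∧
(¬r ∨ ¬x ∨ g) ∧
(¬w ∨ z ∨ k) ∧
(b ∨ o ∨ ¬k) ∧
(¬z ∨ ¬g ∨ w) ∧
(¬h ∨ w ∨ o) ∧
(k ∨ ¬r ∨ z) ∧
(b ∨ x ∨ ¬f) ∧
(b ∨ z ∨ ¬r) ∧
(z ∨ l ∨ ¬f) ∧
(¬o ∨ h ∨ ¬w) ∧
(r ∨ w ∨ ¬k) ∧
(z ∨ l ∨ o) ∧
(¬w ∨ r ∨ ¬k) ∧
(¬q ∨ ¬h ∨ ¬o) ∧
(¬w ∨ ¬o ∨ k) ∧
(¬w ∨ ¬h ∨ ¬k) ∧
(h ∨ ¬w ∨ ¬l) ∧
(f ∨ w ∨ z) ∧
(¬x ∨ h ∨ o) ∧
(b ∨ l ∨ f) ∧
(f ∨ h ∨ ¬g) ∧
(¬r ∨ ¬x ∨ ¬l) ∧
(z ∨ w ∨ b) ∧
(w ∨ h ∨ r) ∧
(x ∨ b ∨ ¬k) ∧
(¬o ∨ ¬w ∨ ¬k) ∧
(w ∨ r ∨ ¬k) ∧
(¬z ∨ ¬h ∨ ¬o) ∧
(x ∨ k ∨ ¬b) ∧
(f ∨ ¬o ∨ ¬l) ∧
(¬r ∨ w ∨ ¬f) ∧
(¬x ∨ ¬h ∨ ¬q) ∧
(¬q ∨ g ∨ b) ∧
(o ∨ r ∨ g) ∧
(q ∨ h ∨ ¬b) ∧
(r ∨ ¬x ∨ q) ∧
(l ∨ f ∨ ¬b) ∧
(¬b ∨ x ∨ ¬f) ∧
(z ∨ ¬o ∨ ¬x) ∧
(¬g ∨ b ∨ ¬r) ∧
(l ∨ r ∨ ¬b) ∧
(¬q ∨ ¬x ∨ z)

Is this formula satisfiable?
Yes

Yes, the formula is satisfiable.

One satisfying assignment is: w=True, b=True, h=True, o=False, k=False, q=False, g=True, z=True, l=False, r=True, x=True, f=True

Verification: With this assignment, all 48 clauses evaluate to true.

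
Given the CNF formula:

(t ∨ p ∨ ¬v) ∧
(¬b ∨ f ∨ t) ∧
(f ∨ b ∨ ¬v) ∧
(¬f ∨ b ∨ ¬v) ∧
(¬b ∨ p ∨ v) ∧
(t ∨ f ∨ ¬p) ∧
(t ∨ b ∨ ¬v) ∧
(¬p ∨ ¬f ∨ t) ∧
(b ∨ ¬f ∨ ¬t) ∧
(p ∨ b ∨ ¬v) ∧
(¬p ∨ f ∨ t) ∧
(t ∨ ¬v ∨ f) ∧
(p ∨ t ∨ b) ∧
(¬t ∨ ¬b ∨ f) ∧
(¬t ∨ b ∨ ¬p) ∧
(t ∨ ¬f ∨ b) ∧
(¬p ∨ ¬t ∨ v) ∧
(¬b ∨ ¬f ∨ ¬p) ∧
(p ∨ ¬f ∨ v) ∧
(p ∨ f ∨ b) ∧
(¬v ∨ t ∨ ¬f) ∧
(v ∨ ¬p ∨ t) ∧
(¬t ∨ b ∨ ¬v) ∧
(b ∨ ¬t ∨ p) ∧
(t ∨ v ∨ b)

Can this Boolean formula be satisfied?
Yes

Yes, the formula is satisfiable.

One satisfying assignment is: t=True, f=True, p=False, b=True, v=True

Verification: With this assignment, all 25 clauses evaluate to true.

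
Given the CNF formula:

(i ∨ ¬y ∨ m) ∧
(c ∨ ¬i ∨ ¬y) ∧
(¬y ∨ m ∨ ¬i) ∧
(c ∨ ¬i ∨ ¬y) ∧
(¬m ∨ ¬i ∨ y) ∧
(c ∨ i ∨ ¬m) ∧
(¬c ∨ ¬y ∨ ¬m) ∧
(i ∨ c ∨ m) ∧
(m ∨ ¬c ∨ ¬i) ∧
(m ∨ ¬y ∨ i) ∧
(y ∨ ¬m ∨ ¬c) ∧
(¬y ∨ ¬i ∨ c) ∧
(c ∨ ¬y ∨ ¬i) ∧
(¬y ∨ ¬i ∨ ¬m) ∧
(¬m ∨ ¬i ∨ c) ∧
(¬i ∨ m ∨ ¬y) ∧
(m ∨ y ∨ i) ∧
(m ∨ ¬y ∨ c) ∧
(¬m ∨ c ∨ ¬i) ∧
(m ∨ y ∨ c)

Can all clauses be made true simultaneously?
No

No, the formula is not satisfiable.

No assignment of truth values to the variables can make all 20 clauses true simultaneously.

The formula is UNSAT (unsatisfiable).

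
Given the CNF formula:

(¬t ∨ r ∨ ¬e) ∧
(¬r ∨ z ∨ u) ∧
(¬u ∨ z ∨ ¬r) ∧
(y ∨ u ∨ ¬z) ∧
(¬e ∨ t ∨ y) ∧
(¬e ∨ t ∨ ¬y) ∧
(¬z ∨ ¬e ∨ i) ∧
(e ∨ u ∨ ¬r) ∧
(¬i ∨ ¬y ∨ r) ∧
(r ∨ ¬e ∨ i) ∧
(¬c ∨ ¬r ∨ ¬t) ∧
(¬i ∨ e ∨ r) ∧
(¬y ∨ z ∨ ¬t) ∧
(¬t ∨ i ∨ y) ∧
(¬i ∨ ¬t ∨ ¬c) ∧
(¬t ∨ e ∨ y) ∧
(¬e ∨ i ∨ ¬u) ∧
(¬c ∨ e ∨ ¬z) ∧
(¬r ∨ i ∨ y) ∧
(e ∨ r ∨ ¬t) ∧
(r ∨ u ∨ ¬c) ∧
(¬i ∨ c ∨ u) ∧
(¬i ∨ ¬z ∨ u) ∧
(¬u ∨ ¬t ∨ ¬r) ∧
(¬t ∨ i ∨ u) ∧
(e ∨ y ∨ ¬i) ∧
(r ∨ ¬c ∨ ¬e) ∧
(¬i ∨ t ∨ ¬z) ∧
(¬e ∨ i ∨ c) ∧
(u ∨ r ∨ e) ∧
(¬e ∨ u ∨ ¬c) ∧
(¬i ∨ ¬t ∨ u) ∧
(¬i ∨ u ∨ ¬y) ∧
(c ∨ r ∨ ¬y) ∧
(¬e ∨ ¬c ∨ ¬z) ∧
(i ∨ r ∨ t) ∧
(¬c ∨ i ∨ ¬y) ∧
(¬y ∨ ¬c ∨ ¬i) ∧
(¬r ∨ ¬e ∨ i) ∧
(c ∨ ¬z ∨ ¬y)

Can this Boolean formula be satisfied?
No

No, the formula is not satisfiable.

No assignment of truth values to the variables can make all 40 clauses true simultaneously.

The formula is UNSAT (unsatisfiable).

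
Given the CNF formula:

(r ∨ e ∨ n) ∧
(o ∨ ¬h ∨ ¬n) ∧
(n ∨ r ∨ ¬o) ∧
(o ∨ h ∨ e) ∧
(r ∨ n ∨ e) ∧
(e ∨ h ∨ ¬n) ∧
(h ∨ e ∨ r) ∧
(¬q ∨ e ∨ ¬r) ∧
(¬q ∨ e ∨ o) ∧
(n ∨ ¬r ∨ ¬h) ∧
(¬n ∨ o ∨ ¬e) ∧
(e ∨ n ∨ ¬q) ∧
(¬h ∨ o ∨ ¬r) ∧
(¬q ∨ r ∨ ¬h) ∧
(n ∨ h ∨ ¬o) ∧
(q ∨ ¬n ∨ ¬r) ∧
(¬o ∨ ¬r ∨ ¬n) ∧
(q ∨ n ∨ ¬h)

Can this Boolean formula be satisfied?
Yes

Yes, the formula is satisfiable.

One satisfying assignment is: e=True, n=False, o=False, q=False, h=False, r=False

Verification: With this assignment, all 18 clauses evaluate to true.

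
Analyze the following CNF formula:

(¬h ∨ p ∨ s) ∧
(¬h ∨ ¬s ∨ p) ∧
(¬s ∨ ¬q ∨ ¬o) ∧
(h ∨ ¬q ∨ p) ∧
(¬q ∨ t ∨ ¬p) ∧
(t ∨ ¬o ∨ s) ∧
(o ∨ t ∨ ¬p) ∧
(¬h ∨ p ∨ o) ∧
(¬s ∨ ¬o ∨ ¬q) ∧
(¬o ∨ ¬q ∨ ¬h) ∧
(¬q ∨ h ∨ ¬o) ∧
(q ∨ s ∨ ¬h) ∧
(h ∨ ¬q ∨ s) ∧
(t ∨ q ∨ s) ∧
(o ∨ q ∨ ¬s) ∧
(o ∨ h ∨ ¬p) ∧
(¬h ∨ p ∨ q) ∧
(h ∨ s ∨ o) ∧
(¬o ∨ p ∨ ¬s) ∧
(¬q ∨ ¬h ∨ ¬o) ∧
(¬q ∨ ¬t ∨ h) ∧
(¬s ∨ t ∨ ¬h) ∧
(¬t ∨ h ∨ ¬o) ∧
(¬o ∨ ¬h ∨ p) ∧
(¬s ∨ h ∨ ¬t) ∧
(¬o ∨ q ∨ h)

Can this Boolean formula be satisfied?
Yes

Yes, the formula is satisfiable.

One satisfying assignment is: t=True, s=True, o=False, p=True, q=True, h=True

Verification: With this assignment, all 26 clauses evaluate to true.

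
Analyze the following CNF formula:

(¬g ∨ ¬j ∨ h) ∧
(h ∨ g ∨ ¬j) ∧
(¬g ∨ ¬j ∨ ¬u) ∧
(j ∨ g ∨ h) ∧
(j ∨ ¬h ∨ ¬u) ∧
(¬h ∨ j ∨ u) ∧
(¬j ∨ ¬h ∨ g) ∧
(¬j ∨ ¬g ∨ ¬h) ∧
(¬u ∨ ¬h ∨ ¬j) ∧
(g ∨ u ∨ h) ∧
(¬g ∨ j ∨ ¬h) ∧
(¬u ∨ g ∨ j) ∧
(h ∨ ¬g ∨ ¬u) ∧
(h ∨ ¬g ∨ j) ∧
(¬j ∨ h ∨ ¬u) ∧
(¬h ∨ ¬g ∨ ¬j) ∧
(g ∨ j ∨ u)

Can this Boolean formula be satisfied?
No

No, the formula is not satisfiable.

No assignment of truth values to the variables can make all 17 clauses true simultaneously.

The formula is UNSAT (unsatisfiable).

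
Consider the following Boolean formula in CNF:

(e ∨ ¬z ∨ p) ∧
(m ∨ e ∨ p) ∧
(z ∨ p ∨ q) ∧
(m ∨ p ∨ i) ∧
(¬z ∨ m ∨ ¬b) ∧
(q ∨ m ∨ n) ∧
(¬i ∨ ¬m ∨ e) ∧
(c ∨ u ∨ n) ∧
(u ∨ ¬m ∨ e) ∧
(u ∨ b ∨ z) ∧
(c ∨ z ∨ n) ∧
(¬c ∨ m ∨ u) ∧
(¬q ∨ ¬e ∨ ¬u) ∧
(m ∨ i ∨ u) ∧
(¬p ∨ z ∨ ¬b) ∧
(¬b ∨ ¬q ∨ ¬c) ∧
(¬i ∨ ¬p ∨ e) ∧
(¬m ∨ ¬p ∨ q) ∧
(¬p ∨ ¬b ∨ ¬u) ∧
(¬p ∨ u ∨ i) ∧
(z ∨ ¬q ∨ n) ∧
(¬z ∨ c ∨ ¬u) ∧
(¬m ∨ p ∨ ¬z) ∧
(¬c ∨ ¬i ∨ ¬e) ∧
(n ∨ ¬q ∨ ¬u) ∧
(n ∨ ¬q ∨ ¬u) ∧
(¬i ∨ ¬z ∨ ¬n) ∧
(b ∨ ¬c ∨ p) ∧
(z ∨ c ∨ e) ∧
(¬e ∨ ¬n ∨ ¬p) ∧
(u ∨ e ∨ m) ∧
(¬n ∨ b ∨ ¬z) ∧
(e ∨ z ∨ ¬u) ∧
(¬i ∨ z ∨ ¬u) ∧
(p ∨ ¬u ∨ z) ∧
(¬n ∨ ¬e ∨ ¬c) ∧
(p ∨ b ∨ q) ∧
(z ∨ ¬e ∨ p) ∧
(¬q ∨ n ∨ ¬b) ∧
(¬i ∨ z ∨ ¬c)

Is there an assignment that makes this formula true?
No

No, the formula is not satisfiable.

No assignment of truth values to the variables can make all 40 clauses true simultaneously.

The formula is UNSAT (unsatisfiable).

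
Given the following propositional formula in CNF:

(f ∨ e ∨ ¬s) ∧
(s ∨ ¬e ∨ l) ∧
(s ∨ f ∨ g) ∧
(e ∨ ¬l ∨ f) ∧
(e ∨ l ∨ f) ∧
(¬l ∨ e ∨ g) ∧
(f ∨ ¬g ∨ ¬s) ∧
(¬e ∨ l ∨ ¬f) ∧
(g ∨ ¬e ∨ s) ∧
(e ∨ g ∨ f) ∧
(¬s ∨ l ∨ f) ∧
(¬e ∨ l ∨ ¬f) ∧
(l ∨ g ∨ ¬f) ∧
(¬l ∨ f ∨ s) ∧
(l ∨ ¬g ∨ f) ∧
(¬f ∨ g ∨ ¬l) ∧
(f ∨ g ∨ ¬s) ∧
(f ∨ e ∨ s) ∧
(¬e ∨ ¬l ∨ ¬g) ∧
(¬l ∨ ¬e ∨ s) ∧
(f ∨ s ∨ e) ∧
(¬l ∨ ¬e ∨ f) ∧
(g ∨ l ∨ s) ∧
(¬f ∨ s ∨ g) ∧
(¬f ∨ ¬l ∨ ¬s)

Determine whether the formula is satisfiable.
Yes

Yes, the formula is satisfiable.

One satisfying assignment is: g=True, e=False, l=False, f=True, s=True

Verification: With this assignment, all 25 clauses evaluate to true.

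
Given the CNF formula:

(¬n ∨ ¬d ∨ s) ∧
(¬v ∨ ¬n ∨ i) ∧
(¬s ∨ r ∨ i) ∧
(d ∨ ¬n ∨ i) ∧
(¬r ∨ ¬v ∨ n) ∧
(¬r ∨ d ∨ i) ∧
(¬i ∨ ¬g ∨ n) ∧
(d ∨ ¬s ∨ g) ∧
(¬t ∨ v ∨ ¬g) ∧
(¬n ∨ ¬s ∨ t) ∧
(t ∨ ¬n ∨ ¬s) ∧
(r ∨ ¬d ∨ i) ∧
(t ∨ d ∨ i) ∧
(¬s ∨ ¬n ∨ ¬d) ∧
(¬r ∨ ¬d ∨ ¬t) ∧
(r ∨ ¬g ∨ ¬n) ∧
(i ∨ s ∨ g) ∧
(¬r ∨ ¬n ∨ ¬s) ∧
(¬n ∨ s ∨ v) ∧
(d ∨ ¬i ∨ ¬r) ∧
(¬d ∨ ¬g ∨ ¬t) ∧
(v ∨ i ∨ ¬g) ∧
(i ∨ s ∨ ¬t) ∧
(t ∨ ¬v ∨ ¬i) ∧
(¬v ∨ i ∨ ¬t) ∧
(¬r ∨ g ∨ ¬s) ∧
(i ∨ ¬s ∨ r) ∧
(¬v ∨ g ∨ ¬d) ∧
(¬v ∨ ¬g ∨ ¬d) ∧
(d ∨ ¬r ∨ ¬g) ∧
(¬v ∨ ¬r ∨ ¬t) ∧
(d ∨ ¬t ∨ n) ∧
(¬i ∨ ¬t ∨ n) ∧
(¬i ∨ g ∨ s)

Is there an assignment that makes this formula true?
Yes

Yes, the formula is satisfiable.

One satisfying assignment is: t=False, i=True, n=False, d=True, s=True, g=False, v=False, r=False

Verification: With this assignment, all 34 clauses evaluate to true.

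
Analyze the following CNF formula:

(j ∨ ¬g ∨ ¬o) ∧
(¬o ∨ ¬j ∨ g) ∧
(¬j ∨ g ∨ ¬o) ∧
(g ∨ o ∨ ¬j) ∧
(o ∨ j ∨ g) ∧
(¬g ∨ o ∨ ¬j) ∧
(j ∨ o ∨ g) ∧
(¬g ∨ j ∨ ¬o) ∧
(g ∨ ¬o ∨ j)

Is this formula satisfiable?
Yes

Yes, the formula is satisfiable.

One satisfying assignment is: o=False, g=True, j=False

Verification: With this assignment, all 9 clauses evaluate to true.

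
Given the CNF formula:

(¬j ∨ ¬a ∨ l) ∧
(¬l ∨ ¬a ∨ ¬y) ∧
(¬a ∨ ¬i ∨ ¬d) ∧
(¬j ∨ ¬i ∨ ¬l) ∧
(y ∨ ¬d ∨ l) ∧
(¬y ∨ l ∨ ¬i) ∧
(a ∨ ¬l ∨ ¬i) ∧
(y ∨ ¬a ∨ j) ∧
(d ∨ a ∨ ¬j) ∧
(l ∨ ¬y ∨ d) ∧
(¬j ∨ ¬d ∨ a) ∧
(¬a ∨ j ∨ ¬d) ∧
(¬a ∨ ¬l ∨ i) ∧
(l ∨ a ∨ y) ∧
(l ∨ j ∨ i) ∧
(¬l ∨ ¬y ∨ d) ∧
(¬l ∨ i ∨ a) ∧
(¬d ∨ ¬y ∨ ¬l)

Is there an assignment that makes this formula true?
No

No, the formula is not satisfiable.

No assignment of truth values to the variables can make all 18 clauses true simultaneously.

The formula is UNSAT (unsatisfiable).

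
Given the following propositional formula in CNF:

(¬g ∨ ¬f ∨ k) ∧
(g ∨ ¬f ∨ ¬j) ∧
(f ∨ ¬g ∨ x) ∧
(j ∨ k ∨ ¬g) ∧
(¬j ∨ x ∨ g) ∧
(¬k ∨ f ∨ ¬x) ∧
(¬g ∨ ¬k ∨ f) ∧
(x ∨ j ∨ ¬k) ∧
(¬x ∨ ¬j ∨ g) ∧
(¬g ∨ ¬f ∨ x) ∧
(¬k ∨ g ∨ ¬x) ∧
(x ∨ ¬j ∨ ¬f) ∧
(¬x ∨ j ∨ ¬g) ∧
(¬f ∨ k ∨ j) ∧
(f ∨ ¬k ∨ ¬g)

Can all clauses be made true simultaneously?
Yes

Yes, the formula is satisfiable.

One satisfying assignment is: j=False, f=False, k=False, x=False, g=False

Verification: With this assignment, all 15 clauses evaluate to true.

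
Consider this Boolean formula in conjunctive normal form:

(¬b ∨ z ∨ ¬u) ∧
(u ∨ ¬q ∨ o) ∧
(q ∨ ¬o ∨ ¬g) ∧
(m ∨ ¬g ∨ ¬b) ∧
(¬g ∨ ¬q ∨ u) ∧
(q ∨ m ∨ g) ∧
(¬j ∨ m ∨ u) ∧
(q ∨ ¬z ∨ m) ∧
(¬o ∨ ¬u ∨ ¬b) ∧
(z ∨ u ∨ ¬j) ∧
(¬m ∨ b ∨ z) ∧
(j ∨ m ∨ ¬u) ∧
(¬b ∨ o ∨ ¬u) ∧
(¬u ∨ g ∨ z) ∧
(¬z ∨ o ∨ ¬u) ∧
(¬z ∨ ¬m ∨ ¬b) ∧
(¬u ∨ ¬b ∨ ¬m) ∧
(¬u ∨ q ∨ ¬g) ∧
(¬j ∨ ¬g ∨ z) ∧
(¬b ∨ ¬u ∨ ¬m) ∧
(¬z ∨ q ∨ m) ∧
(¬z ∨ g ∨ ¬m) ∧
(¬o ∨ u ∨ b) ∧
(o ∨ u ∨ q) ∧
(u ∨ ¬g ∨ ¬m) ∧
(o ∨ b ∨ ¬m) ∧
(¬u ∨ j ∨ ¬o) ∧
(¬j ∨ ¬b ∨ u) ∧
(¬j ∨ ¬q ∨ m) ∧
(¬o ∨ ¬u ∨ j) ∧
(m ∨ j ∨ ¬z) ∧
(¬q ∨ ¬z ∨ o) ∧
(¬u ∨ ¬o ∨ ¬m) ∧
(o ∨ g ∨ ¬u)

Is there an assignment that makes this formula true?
Yes

Yes, the formula is satisfiable.

One satisfying assignment is: o=True, q=True, z=False, b=True, g=False, u=False, m=False, j=False

Verification: With this assignment, all 34 clauses evaluate to true.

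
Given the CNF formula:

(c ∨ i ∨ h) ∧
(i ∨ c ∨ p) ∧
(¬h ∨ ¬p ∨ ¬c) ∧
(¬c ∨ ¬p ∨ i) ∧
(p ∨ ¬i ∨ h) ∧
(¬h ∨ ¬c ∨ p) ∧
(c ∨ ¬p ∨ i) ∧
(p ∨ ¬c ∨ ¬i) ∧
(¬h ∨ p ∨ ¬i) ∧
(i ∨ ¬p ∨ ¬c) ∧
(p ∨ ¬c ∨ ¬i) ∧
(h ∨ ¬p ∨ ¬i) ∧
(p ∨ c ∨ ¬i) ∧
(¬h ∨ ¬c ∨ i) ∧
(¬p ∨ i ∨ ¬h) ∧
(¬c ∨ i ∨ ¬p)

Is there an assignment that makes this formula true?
Yes

Yes, the formula is satisfiable.

One satisfying assignment is: c=True, p=False, i=False, h=False

Verification: With this assignment, all 16 clauses evaluate to true.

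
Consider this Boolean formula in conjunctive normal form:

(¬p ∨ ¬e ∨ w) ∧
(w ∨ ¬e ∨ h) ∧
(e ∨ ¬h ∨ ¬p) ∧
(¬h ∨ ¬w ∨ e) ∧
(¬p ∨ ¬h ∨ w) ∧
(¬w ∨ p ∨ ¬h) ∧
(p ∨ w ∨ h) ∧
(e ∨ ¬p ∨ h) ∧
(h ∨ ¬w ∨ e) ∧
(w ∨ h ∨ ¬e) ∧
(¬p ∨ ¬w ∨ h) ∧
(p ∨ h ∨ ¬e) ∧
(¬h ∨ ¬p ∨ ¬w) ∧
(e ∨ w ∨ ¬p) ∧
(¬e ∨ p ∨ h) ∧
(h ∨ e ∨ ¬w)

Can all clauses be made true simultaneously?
Yes

Yes, the formula is satisfiable.

One satisfying assignment is: e=True, h=True, w=False, p=False

Verification: With this assignment, all 16 clauses evaluate to true.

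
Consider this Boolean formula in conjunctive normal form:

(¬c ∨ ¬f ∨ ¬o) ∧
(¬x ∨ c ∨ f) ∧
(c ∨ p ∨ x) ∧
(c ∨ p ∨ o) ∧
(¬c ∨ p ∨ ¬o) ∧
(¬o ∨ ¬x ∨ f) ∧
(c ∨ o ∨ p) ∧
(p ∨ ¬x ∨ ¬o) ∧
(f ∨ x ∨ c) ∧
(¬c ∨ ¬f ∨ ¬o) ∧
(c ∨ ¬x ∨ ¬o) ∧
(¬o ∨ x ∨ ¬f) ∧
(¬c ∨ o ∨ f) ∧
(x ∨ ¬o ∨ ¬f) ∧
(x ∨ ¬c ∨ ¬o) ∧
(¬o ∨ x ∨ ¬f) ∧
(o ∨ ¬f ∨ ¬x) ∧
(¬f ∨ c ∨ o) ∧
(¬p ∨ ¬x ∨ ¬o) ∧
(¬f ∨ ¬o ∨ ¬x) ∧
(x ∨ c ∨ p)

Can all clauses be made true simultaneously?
Yes

Yes, the formula is satisfiable.

One satisfying assignment is: o=False, f=True, x=False, p=False, c=True

Verification: With this assignment, all 21 clauses evaluate to true.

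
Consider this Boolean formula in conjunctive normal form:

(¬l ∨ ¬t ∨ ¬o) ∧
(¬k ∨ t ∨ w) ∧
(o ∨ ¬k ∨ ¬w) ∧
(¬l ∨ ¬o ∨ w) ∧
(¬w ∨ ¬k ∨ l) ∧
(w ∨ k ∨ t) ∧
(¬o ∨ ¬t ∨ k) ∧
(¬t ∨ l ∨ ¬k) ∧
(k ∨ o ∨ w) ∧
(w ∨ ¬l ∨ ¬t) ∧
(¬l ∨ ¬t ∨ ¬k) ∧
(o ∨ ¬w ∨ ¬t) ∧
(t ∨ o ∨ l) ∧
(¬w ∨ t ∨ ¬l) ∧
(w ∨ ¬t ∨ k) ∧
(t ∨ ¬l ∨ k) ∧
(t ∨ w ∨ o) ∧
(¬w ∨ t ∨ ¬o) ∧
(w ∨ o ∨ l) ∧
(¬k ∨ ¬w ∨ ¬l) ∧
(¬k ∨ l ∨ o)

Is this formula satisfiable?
No

No, the formula is not satisfiable.

No assignment of truth values to the variables can make all 21 clauses true simultaneously.

The formula is UNSAT (unsatisfiable).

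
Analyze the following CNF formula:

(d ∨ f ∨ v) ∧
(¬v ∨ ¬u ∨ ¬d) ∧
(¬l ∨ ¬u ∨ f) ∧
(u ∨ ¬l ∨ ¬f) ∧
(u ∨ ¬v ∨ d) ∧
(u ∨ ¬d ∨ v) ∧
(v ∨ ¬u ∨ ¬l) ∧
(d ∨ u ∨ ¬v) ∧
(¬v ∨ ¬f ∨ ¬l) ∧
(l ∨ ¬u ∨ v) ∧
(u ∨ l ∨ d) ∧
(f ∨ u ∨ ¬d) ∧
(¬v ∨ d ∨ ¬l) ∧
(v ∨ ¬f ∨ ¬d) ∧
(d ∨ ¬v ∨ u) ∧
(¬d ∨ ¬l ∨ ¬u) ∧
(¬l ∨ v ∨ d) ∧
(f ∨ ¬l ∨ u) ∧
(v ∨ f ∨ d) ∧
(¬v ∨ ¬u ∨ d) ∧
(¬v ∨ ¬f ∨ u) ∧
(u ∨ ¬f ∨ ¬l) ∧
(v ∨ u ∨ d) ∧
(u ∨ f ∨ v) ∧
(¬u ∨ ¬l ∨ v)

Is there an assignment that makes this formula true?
No

No, the formula is not satisfiable.

No assignment of truth values to the variables can make all 25 clauses true simultaneously.

The formula is UNSAT (unsatisfiable).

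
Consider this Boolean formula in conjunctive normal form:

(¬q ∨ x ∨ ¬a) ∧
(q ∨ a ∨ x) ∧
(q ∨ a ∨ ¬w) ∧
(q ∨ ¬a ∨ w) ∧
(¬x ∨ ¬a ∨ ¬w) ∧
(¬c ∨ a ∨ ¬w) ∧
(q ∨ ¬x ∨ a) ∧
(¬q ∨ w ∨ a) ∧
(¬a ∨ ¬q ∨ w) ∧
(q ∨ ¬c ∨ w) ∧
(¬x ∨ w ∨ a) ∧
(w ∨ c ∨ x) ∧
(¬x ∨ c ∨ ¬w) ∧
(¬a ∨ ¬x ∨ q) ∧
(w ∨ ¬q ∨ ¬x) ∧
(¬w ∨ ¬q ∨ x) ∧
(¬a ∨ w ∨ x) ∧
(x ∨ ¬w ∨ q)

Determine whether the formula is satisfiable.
No

No, the formula is not satisfiable.

No assignment of truth values to the variables can make all 18 clauses true simultaneously.

The formula is UNSAT (unsatisfiable).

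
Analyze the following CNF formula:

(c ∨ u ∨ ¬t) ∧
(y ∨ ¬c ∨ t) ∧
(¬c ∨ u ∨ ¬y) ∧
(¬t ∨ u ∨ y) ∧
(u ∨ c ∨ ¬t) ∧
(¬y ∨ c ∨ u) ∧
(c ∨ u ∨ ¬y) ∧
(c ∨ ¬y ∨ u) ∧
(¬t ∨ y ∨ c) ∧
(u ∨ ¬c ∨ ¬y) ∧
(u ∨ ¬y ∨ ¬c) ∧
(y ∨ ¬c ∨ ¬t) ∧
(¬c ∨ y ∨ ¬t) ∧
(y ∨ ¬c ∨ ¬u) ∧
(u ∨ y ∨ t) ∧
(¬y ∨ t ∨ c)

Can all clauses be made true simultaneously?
Yes

Yes, the formula is satisfiable.

One satisfying assignment is: c=False, u=True, y=False, t=False

Verification: With this assignment, all 16 clauses evaluate to true.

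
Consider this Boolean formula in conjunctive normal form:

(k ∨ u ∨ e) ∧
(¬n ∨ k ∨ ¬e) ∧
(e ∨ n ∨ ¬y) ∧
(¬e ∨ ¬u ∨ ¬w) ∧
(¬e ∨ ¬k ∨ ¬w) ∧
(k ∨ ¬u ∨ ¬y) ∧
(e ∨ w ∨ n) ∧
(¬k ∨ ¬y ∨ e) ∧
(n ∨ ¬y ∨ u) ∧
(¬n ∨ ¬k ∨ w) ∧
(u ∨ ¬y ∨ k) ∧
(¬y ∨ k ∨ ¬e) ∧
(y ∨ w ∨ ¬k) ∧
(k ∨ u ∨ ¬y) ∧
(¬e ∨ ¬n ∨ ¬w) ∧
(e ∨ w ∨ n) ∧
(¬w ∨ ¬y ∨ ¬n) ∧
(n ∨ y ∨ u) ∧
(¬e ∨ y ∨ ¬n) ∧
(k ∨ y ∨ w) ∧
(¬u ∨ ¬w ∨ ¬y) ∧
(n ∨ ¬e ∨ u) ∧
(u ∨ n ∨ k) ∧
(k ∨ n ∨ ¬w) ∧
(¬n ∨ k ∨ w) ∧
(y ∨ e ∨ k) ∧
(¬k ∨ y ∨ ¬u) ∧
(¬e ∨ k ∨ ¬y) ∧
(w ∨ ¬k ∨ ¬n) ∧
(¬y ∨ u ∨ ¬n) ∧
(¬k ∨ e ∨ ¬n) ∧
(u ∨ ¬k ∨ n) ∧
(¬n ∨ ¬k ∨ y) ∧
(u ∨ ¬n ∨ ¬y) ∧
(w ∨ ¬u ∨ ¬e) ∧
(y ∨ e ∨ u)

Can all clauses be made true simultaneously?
No

No, the formula is not satisfiable.

No assignment of truth values to the variables can make all 36 clauses true simultaneously.

The formula is UNSAT (unsatisfiable).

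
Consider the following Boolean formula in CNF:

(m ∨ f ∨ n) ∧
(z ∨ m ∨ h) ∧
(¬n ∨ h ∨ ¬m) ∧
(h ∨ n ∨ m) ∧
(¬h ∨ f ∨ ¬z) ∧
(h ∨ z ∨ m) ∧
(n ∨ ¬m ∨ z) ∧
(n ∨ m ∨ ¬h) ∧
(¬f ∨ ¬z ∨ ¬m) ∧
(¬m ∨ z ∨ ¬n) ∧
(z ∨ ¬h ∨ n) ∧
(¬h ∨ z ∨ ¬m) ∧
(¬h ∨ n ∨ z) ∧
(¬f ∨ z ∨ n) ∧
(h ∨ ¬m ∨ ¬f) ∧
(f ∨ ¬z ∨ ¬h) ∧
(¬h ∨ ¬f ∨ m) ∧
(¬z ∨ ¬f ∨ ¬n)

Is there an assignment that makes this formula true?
Yes

Yes, the formula is satisfiable.

One satisfying assignment is: z=False, m=False, n=True, h=True, f=False

Verification: With this assignment, all 18 clauses evaluate to true.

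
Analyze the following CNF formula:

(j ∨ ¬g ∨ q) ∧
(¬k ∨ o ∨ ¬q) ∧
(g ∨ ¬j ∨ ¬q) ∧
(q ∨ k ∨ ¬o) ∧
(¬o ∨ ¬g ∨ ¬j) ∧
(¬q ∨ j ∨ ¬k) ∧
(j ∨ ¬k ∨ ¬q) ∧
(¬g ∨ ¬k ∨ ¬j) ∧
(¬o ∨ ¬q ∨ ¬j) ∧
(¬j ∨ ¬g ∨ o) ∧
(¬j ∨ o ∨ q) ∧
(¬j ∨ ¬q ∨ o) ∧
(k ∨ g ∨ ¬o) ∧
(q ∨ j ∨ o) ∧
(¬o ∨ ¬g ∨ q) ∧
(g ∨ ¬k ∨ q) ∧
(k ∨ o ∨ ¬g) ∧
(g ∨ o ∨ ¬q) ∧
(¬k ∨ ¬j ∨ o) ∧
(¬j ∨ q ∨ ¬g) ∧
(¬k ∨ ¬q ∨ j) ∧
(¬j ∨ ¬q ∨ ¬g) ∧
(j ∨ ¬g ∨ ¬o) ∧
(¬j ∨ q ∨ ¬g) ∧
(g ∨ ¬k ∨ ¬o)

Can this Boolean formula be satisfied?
No

No, the formula is not satisfiable.

No assignment of truth values to the variables can make all 25 clauses true simultaneously.

The formula is UNSAT (unsatisfiable).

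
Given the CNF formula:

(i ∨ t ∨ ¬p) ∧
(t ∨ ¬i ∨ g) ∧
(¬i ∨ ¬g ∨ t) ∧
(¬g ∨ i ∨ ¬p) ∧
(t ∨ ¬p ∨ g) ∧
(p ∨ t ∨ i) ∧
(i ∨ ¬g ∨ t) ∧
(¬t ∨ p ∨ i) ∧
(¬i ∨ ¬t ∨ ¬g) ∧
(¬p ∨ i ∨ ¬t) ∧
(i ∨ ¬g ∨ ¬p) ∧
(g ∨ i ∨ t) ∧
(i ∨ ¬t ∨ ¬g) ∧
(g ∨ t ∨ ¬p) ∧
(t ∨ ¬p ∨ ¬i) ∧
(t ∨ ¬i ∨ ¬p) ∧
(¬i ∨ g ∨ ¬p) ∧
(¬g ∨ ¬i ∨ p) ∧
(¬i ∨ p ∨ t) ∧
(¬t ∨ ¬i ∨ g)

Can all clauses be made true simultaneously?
No

No, the formula is not satisfiable.

No assignment of truth values to the variables can make all 20 clauses true simultaneously.

The formula is UNSAT (unsatisfiable).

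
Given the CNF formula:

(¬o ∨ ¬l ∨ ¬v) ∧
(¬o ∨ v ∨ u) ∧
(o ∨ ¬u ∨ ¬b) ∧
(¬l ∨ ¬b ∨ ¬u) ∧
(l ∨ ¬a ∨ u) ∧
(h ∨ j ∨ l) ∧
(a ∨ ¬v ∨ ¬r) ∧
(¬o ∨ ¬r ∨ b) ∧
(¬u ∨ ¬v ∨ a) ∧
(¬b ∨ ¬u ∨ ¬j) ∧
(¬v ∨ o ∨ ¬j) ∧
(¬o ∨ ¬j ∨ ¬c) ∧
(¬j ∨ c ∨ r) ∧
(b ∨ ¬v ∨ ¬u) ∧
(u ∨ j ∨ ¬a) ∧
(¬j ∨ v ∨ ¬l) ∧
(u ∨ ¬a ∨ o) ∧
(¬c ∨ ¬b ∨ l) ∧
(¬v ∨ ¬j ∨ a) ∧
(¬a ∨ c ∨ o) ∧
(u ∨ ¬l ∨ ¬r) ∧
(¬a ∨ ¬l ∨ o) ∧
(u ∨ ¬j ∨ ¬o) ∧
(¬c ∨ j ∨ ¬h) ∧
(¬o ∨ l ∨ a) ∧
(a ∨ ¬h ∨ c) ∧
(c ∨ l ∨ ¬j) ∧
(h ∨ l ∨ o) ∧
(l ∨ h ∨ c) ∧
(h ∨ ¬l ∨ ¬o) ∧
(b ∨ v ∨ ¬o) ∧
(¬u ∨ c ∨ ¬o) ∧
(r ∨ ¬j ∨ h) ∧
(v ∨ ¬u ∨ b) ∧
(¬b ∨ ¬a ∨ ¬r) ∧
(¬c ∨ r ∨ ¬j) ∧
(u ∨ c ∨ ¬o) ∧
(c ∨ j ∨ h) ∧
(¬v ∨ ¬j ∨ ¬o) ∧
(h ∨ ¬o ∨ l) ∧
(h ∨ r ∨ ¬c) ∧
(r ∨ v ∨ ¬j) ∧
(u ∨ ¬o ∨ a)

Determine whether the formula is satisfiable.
Yes

Yes, the formula is satisfiable.

One satisfying assignment is: j=True, l=False, r=True, b=False, u=False, c=True, h=True, o=False, a=False, v=False

Verification: With this assignment, all 43 clauses evaluate to true.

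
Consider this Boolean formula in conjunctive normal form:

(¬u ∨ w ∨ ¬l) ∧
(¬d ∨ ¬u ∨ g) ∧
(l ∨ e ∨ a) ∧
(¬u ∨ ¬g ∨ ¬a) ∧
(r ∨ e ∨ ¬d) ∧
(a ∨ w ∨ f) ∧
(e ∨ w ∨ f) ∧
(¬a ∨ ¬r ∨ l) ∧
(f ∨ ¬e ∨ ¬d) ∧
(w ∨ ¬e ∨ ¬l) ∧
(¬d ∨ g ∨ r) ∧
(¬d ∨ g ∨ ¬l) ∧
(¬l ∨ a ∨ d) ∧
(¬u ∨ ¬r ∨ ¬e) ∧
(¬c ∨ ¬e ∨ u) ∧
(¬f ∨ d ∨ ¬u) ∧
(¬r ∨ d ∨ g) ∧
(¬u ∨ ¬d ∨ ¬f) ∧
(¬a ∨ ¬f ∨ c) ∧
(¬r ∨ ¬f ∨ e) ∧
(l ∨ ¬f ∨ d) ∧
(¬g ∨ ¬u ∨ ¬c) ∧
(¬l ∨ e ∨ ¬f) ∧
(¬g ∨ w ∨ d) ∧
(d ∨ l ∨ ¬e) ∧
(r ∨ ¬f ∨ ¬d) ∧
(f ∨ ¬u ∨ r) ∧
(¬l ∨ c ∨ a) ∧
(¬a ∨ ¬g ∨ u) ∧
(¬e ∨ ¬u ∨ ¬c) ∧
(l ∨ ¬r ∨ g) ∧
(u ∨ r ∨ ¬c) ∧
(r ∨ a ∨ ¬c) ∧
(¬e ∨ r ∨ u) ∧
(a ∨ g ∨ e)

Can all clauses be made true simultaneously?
Yes

Yes, the formula is satisfiable.

One satisfying assignment is: w=True, l=False, a=True, d=False, g=False, u=False, c=False, e=False, r=False, f=False

Verification: With this assignment, all 35 clauses evaluate to true.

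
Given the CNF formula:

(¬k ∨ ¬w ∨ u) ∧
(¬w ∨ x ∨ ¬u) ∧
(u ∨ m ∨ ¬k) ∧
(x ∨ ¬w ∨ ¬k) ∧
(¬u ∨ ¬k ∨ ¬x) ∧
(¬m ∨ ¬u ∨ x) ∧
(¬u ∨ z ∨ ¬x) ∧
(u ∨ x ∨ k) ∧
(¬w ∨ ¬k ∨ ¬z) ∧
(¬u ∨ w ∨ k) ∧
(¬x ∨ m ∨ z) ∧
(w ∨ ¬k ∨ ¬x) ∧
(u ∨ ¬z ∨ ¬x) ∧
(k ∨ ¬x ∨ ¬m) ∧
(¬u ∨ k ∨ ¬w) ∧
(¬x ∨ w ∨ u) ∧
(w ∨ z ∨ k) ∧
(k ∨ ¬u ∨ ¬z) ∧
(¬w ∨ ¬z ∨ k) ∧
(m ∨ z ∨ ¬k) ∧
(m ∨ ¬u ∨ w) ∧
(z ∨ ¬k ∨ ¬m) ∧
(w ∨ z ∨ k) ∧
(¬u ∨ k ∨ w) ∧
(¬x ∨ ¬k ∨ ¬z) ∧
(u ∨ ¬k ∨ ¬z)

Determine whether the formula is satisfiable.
No

No, the formula is not satisfiable.

No assignment of truth values to the variables can make all 26 clauses true simultaneously.

The formula is UNSAT (unsatisfiable).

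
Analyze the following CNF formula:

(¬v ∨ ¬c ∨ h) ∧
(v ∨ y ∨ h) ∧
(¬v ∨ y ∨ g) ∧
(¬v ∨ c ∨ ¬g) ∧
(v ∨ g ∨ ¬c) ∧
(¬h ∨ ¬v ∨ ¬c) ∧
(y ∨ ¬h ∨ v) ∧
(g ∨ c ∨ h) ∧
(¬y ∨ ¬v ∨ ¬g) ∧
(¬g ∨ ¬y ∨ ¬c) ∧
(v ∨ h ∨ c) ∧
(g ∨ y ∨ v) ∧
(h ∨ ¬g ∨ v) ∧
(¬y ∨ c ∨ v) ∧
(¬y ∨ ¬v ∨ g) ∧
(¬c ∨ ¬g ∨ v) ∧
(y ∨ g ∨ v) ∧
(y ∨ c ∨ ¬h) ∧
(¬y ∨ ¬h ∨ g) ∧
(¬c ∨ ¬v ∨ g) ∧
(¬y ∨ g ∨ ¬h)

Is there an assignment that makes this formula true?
No

No, the formula is not satisfiable.

No assignment of truth values to the variables can make all 21 clauses true simultaneously.

The formula is UNSAT (unsatisfiable).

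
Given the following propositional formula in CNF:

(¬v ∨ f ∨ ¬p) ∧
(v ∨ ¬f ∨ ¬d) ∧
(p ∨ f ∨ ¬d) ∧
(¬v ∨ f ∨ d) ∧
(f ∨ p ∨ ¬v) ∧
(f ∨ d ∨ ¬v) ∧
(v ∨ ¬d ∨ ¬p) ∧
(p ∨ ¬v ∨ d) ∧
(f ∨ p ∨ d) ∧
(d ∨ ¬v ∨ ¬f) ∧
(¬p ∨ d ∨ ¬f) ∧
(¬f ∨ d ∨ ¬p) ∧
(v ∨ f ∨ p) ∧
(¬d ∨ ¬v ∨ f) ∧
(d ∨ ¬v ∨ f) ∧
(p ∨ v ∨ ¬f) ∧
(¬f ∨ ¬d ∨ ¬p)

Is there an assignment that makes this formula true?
Yes

Yes, the formula is satisfiable.

One satisfying assignment is: p=True, v=False, d=False, f=False

Verification: With this assignment, all 17 clauses evaluate to true.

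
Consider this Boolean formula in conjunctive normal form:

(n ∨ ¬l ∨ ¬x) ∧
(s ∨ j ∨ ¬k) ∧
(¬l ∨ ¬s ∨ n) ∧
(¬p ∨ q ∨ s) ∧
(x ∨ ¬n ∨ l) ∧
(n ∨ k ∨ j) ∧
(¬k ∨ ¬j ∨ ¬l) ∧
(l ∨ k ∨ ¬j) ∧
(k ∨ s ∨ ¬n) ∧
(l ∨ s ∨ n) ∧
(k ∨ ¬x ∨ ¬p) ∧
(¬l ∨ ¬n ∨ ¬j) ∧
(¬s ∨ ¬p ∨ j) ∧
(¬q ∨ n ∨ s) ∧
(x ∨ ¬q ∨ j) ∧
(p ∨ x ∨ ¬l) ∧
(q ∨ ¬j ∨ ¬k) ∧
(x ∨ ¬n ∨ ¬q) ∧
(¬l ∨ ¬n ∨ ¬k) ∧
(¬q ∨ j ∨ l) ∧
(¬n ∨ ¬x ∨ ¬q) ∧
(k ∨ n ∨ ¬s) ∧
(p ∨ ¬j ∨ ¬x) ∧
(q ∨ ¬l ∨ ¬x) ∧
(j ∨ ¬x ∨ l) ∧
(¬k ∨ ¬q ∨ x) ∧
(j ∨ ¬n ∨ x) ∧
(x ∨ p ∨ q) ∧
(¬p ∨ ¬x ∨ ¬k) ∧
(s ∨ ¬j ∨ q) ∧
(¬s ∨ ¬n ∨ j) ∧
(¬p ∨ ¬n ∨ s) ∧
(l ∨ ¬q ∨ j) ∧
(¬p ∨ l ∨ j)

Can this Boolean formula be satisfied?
No

No, the formula is not satisfiable.

No assignment of truth values to the variables can make all 34 clauses true simultaneously.

The formula is UNSAT (unsatisfiable).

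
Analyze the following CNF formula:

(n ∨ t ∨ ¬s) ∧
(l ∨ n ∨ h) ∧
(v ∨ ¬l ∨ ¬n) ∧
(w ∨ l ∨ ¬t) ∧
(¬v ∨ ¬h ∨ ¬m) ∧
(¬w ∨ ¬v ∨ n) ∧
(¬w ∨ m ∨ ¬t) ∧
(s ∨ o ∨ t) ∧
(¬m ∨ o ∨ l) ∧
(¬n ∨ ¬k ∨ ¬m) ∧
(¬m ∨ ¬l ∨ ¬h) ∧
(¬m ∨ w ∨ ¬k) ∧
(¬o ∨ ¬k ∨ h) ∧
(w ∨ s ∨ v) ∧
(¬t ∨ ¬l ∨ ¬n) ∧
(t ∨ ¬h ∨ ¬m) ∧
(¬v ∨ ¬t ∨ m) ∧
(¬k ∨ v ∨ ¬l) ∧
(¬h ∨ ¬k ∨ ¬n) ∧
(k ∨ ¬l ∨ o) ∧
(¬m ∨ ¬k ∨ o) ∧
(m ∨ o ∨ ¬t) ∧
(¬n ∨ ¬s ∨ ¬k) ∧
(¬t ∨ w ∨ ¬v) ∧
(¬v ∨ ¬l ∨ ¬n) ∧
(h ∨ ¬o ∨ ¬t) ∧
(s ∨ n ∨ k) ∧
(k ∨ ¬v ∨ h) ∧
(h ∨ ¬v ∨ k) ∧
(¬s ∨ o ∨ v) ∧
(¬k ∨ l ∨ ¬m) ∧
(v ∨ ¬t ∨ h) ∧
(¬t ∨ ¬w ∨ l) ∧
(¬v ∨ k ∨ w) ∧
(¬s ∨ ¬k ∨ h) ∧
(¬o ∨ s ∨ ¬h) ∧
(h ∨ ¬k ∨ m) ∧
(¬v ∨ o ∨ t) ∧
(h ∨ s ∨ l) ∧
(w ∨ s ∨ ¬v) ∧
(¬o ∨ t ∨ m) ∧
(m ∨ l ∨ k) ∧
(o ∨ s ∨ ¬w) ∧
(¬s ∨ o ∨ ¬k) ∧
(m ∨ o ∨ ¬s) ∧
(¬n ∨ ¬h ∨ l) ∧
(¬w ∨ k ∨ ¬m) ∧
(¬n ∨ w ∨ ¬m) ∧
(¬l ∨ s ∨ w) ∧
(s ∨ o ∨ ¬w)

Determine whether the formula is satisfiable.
Yes

Yes, the formula is satisfiable.

One satisfying assignment is: v=False, l=True, k=False, o=True, s=True, n=False, w=False, m=False, h=True, t=True

Verification: With this assignment, all 50 clauses evaluate to true.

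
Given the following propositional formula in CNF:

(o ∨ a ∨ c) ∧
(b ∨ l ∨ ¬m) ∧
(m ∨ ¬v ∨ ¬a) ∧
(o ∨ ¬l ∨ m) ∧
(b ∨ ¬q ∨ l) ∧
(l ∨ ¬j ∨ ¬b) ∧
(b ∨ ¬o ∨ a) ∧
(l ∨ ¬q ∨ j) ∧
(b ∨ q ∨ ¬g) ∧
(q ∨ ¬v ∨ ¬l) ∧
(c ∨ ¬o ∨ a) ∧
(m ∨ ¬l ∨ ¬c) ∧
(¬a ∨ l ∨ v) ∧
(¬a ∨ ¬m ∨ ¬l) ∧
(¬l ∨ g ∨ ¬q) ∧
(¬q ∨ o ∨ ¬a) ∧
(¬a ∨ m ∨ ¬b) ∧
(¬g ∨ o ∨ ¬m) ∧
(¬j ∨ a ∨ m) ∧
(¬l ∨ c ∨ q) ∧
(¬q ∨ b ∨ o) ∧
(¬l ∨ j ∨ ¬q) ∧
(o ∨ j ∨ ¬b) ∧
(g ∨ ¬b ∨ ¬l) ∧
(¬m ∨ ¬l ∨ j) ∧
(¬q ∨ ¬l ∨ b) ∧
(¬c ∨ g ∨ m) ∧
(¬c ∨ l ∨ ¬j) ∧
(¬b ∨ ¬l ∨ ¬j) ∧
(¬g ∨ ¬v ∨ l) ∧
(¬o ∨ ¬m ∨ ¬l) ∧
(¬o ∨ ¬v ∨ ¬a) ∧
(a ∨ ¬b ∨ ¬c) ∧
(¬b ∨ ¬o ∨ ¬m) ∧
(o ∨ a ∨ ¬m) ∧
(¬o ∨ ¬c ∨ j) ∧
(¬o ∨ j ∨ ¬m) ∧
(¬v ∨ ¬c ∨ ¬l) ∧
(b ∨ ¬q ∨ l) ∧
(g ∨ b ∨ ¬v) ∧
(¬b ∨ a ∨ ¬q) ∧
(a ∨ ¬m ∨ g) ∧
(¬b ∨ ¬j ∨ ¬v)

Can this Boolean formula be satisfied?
No

No, the formula is not satisfiable.

No assignment of truth values to the variables can make all 43 clauses true simultaneously.

The formula is UNSAT (unsatisfiable).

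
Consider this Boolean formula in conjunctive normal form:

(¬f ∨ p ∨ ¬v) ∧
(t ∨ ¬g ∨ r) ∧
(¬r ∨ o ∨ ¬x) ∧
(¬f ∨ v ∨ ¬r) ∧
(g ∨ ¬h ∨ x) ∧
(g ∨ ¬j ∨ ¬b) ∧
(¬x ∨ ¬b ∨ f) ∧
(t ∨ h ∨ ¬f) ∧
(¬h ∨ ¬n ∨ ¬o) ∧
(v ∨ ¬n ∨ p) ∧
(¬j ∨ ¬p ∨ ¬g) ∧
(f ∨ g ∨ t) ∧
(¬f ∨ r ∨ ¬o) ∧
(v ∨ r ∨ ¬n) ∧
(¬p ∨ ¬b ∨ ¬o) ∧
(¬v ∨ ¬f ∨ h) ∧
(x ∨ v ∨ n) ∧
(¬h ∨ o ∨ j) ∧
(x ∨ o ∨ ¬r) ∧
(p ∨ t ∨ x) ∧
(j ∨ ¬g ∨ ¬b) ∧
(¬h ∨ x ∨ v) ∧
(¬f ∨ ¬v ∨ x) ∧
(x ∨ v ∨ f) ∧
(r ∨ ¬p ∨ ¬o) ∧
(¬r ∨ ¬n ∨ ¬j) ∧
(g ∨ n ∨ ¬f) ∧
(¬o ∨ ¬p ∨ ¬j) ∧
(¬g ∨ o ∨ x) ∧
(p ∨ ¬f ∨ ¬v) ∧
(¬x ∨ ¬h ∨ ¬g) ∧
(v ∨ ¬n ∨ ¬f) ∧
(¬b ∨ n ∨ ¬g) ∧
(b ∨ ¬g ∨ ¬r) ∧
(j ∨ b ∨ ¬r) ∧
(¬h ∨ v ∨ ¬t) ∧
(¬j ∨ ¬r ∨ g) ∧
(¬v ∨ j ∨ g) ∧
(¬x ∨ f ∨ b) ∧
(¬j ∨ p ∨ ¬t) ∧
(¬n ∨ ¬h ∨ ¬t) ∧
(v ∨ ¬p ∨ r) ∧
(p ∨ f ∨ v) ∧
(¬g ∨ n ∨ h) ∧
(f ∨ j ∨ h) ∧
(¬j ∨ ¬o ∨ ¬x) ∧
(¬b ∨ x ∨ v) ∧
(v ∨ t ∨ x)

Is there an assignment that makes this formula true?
Yes

Yes, the formula is satisfiable.

One satisfying assignment is: t=True, h=True, o=True, p=False, b=False, j=False, x=False, r=False, v=True, f=False, n=False, g=True

Verification: With this assignment, all 48 clauses evaluate to true.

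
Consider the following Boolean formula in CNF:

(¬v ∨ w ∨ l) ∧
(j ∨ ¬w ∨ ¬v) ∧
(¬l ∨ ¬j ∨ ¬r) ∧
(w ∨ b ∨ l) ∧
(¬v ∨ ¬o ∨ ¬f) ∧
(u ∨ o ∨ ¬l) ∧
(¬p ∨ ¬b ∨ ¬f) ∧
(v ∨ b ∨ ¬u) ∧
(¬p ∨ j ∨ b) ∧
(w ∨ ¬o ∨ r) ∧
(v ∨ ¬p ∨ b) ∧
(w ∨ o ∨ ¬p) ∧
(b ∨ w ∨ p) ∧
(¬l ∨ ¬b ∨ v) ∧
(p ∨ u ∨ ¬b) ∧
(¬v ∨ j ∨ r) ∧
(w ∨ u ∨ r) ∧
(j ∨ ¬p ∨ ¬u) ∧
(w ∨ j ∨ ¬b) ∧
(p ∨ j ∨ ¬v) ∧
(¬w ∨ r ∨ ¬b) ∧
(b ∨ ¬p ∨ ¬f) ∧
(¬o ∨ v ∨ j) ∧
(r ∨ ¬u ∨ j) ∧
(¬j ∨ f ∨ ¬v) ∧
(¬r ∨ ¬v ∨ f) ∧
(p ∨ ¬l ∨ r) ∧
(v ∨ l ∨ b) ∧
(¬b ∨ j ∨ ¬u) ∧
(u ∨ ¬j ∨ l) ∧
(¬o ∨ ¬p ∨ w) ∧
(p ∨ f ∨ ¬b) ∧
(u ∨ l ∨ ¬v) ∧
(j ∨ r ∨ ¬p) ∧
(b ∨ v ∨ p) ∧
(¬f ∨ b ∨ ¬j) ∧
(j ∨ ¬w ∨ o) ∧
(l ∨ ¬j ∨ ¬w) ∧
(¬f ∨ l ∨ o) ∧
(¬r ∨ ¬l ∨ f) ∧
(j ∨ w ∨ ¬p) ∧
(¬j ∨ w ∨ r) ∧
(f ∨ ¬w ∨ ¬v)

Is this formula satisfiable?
Yes

Yes, the formula is satisfiable.

One satisfying assignment is: j=True, v=False, p=False, u=True, o=True, l=False, w=False, r=True, f=True, b=True

Verification: With this assignment, all 43 clauses evaluate to true.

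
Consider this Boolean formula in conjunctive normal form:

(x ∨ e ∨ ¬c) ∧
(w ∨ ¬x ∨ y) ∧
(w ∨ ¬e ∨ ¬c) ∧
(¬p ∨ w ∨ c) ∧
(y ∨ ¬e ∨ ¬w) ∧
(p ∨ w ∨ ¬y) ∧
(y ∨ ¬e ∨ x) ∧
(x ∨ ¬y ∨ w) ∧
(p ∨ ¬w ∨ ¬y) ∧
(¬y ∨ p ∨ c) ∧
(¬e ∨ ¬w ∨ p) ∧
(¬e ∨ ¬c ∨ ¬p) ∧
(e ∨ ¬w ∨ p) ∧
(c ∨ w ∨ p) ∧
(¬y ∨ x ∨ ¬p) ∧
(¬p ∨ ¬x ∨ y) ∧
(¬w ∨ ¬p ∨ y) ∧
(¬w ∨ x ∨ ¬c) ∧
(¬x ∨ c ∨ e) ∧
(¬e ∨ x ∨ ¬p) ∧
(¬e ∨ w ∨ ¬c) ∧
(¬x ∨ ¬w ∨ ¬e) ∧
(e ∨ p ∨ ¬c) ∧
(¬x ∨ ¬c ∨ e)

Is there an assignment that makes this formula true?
No

No, the formula is not satisfiable.

No assignment of truth values to the variables can make all 24 clauses true simultaneously.

The formula is UNSAT (unsatisfiable).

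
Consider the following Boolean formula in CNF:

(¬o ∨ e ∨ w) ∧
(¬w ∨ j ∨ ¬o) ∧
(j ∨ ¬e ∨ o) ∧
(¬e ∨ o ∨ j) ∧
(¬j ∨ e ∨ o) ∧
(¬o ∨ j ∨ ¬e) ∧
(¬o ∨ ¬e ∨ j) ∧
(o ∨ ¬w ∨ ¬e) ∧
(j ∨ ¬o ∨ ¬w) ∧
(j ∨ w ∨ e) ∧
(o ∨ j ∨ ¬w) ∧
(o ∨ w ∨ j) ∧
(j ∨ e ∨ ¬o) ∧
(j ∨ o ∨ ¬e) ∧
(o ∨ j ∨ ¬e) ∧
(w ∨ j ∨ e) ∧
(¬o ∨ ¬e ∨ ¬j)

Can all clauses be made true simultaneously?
Yes

Yes, the formula is satisfiable.

One satisfying assignment is: o=True, w=True, j=True, e=False

Verification: With this assignment, all 17 clauses evaluate to true.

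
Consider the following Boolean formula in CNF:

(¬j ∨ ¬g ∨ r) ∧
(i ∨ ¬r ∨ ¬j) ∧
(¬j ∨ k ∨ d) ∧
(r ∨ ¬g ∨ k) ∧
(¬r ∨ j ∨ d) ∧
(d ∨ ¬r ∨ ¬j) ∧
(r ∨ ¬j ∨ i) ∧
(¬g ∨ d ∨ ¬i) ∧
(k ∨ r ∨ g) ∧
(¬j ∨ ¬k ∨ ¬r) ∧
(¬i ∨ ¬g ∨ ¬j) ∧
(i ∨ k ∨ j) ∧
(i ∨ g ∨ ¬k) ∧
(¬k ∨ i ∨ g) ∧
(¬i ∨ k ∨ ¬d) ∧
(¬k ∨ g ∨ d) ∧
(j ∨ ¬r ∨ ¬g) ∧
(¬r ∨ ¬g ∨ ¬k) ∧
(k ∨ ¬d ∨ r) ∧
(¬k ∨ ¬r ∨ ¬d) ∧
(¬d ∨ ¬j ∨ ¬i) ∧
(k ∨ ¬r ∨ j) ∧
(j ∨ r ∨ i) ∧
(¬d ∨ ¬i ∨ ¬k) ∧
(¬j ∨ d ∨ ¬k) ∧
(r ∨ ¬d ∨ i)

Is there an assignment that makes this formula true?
No

No, the formula is not satisfiable.

No assignment of truth values to the variables can make all 26 clauses true simultaneously.

The formula is UNSAT (unsatisfiable).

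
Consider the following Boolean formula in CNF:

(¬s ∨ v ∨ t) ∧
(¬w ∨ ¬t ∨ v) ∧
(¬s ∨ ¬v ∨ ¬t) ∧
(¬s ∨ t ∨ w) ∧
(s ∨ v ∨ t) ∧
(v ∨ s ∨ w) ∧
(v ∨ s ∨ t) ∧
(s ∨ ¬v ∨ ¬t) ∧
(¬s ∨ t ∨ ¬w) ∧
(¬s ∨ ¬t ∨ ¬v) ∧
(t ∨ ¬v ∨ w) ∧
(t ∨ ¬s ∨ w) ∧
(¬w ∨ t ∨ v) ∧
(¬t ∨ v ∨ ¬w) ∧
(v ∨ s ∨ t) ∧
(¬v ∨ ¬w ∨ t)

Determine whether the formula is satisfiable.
Yes

Yes, the formula is satisfiable.

One satisfying assignment is: s=True, v=False, t=True, w=False

Verification: With this assignment, all 16 clauses evaluate to true.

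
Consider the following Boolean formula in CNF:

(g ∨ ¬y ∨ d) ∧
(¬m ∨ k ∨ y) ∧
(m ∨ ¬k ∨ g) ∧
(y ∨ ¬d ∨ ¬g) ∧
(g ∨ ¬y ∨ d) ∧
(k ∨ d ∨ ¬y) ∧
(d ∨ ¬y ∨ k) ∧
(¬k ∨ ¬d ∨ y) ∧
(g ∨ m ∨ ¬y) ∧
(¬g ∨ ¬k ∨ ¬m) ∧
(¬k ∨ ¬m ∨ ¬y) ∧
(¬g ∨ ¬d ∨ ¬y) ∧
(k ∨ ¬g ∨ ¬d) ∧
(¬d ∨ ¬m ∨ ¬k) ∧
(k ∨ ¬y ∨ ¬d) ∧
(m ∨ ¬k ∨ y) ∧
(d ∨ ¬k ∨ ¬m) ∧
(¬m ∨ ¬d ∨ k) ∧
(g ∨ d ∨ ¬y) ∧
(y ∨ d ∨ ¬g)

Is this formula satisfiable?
Yes

Yes, the formula is satisfiable.

One satisfying assignment is: k=False, m=False, y=False, g=False, d=False

Verification: With this assignment, all 20 clauses evaluate to true.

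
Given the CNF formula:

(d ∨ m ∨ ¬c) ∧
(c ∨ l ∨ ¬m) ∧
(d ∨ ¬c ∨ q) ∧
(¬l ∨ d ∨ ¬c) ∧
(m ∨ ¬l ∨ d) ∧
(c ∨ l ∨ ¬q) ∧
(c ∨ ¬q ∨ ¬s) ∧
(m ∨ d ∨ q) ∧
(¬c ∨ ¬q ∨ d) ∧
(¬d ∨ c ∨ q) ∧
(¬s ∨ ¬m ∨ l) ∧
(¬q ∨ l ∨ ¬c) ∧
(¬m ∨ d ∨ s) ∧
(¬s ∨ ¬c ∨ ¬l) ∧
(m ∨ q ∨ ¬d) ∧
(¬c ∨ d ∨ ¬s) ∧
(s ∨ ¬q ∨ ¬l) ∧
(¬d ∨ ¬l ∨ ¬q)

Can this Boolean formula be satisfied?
Yes

Yes, the formula is satisfiable.

One satisfying assignment is: d=True, s=False, m=True, q=False, l=False, c=True

Verification: With this assignment, all 18 clauses evaluate to true.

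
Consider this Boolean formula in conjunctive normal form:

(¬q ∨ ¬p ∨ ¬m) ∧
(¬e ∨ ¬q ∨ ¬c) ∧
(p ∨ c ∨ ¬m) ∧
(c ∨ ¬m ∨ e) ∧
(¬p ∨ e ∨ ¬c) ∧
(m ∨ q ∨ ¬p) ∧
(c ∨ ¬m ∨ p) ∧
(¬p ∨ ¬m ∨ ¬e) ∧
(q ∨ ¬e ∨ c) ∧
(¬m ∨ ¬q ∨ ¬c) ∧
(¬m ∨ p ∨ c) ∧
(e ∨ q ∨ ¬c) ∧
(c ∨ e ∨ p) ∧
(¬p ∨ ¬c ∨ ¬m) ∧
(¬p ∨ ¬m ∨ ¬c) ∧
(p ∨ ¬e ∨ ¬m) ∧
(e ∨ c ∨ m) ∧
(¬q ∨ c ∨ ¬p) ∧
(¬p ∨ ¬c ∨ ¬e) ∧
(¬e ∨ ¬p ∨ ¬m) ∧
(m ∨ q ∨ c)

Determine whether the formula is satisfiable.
Yes

Yes, the formula is satisfiable.

One satisfying assignment is: q=False, c=True, p=False, e=True, m=False

Verification: With this assignment, all 21 clauses evaluate to true.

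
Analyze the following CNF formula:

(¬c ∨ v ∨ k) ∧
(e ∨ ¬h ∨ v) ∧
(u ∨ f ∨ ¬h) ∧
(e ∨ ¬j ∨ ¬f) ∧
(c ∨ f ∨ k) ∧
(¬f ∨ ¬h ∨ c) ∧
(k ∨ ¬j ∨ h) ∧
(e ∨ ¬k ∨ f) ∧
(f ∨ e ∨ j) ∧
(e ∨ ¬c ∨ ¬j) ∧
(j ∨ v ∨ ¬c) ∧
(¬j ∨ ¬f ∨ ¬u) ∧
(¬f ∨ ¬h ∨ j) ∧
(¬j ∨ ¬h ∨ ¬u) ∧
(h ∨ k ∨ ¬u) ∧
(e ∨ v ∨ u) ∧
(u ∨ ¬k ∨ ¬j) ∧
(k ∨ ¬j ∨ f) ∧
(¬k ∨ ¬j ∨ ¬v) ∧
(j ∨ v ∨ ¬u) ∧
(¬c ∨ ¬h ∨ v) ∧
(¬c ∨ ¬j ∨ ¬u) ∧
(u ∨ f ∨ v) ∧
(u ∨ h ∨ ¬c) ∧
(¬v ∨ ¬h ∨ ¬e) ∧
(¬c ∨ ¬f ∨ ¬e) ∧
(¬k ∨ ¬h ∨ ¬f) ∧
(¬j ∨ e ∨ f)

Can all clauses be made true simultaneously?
Yes

Yes, the formula is satisfiable.

One satisfying assignment is: e=True, k=True, c=False, u=False, f=False, j=False, v=True, h=False

Verification: With this assignment, all 28 clauses evaluate to true.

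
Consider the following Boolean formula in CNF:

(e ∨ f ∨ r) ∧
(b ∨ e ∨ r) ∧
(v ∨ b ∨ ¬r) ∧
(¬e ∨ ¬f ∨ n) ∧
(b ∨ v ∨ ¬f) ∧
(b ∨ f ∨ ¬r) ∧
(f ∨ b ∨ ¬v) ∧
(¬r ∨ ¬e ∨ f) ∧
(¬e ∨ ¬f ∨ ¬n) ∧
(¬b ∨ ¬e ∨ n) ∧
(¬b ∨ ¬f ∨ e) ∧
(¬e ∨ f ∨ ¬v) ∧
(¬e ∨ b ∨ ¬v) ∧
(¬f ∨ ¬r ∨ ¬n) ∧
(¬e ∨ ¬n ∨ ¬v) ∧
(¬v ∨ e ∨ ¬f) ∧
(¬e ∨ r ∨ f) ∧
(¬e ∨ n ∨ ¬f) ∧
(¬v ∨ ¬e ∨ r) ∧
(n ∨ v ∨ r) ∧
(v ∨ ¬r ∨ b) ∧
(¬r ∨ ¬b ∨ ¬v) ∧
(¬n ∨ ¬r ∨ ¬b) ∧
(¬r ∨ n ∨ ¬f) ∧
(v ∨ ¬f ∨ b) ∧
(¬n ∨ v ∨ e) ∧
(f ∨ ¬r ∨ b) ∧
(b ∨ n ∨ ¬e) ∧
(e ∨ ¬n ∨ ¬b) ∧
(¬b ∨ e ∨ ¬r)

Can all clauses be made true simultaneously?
No

No, the formula is not satisfiable.

No assignment of truth values to the variables can make all 30 clauses true simultaneously.

The formula is UNSAT (unsatisfiable).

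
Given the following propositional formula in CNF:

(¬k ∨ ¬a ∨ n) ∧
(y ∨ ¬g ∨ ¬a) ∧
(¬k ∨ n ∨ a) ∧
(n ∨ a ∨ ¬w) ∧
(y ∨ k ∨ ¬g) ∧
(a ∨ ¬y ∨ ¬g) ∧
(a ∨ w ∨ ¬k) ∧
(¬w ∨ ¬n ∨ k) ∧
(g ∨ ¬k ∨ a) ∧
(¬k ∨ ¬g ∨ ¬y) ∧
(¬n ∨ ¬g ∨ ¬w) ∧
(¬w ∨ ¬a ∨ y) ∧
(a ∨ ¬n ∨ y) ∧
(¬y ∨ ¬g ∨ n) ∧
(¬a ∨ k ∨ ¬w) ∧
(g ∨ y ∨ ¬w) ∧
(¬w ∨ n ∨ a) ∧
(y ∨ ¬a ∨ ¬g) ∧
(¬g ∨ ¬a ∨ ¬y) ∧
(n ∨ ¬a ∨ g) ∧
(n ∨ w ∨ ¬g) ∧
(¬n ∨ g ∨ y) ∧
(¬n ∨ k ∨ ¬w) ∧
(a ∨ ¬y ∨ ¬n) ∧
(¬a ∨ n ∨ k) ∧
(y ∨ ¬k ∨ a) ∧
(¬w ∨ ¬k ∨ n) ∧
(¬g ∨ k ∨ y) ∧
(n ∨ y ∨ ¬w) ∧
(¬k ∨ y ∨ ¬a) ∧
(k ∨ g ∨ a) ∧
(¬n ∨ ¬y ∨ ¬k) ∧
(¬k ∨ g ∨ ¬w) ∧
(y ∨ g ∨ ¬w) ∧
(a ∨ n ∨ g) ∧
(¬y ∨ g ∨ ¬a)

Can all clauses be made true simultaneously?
No

No, the formula is not satisfiable.

No assignment of truth values to the variables can make all 36 clauses true simultaneously.

The formula is UNSAT (unsatisfiable).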